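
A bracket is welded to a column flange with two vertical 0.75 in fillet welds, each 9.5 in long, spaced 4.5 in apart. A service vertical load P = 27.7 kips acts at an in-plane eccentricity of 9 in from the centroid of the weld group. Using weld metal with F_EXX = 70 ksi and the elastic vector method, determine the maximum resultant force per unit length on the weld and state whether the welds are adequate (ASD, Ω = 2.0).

Total weld length L_w = 19 in. Treat welds as unit-width lines.
Polar moment about centroid: J = 2[d³/12 + d(b/2)²] = 2[9.5³/12 + 9.5×2.25²] = 239.1 in³.
Direct shear f_v = P/L_w = 27.7 / 19 = 1.458 kip/in (vertical).
Torsion M = P·e = 27.7 × 9 = 249.3 kip·in.
Critical point at (x, y) = (2.25, 4.75) from centroid. f_tx = M·y/J = 4.953 kip/in; f_ty = M·x/J = 2.346 kip/in.
Resultant f_max = √[f_tx² + (f_v + f_ty)²] = √[4.953² + (1.458 + 2.346)²] = 6.245 kip/in.
Capacity per unit length: r_n/Ω = (1/2.0) × 0.6 × 70 × (0.707 × 0.75) = 11.14 kip/in.
6.245 ≤ 11.14 → adequate.

f_max ≈ 6.25 kip/in; adequate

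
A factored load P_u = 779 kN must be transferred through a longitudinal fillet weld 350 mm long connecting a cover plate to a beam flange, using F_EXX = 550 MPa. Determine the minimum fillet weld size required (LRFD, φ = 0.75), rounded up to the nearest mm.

w = 13 mm

Total weld length L = 350 mm.
Required throat t_e = P_u / (φ × 0.6 F_EXX × L) = 779 / (0.75 × 0.6 × 550 × 350 × 10⁻³) = 8.993 mm.
Required leg w = t_e / 0.707 = 12.72 mm → use 13 mm.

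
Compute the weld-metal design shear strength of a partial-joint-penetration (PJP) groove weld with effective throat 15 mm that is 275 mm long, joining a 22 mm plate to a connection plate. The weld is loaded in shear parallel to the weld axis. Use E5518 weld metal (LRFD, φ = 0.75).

φR_n ≈ 1020 kN

E55XX → F_EXX = 550 MPa.
Effective throat (given) t_e = 15 mm.
A_we = 15 × 275 = 4125 mm².
F_nw = 0.6 F_EXX = 330 MPa.
φR_n = 0.75 × 330 × 4125 × 10⁻³ = 1021 kN.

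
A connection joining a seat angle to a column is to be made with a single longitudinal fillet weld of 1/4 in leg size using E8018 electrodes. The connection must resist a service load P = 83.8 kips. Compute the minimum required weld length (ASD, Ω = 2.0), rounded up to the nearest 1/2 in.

L = 20 in

E80XX → F_EXX = 80 ksi.
Throat t_e = 0.707 × 0.25 = 0.1767 in.
r_n/Ω = (0.6 × 80 × 0.1767) / 2.0 = 4.242 kip/in.
L_req = P / (r_n/Ω) = 83.8 / 4.242 = 19.75 in total.
Round up → use L = 20 in.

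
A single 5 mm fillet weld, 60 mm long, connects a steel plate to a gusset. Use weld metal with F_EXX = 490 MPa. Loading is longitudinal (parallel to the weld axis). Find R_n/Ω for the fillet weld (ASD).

R_n/Ω ≈ 31.2 kN

Effective throat t_e = 0.707 × 5 = 3.535 mm.
Total length L = 60 mm; A_we = 3.535 × 60 = 212.1 mm².
F_nw = 0.6 F_EXX = 0.6 × 490 = 294 MPa.
R_n = 294 × 212.1 × 10⁻³ = 62.36 kN; R_n/Ω = 62.36/2.0 = 31.18 kN.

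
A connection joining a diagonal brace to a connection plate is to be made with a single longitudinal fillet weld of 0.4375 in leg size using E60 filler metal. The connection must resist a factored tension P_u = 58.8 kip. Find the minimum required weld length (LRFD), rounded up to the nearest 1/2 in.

L = 7.5 in

E60XX → F_EXX = 60 ksi.
Throat t_e = 0.707 × 0.4375 = 0.3093 in.
φr_n = 0.75 × 0.6 × 60 × 0.3093 = 8.351 kip/in.
L_req = P_u / φr_n = 58.8 / 8.351 = 7.041 in total.
Round up → use L = 7.5 in.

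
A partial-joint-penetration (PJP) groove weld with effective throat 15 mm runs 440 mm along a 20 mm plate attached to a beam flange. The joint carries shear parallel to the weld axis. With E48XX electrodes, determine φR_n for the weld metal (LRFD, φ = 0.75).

φR_n ≈ 1430 kN

E48XX → F_EXX = 480 MPa.
Effective throat (given) t_e = 15 mm.
A_we = 15 × 440 = 6600 mm².
F_nw = 0.6 F_EXX = 288 MPa.
φR_n = 0.75 × 288 × 6600 × 10⁻³ = 1426 kN.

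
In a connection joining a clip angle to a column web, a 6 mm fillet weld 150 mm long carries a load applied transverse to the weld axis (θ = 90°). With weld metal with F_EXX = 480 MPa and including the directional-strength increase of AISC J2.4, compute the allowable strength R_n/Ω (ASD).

t_e = 0.707 × 6 = 4.242 mm; A_we = 4.242 × 150 = 636.3 mm².
Directional factor: 1.0 + 0.5 sin^1.5(90°) = 1.5.
F_nw = 0.6 × 480 × 1.5 = 432 MPa.
R_n/Ω = (432 × 636.3) / 2.0 × 10⁻³ = 137.4 kN.

R_n/Ω ≈ 137 kN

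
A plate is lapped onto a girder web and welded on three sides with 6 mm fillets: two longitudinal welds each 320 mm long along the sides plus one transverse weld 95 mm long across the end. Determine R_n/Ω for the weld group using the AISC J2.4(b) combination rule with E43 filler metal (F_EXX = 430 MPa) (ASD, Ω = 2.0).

R_n/Ω ≈ 402 kN

t_e = 0.707 × 6 = 4.242 mm.
R_nwl = 0.6 × 430 × 4.242 × 640 × 10⁻³ = 700.4 kN (longitudinal, 2 welds).
R_nwt = 0.6 × 430 × 4.242 × 95 × 10⁻³ = 104 kN (transverse, base value).
(i) R_nwl + R_nwt = 804.4 kN; (ii) 0.85 R_nwl + 1.5 R_nwt = 751.3 kN.
R_n = max = 804.4 kN [governs: (i)]; R_n/Ω = 402.2 kN.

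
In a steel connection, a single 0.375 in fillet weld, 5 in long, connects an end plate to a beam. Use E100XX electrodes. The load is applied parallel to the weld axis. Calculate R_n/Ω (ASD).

R_n/Ω ≈ 39.8 kip

E100XX → F_EXX = 100 ksi.
Effective throat t_e = 0.707 × 0.375 = 0.2651 in.
Total length L = 5 in; A_we = 0.2651 × 5 = 1.326 in².
F_nw = 0.6 F_EXX = 0.6 × 100 = 60 ksi.
R_n = 60 × 1.326 = 79.54 kip; R_n/Ω = 79.54/2.0 = 39.77 kip.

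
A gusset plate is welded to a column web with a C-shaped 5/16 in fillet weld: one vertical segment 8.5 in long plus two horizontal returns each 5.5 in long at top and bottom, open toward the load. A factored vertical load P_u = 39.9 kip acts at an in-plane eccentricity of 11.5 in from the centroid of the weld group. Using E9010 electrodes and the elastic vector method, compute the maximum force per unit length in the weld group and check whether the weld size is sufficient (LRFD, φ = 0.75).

E90XX → F_EXX = 90 ksi.
Total weld length L_w = 19.5 in. Treat welds as unit-width lines.
Centroid: x̄ = 2×5.5×2.75 / 19.5 = 1.551 in from the vertical weld.
Polar moment about centroid: J = I_x + I_y = [8.5³/12 + 2×5.5×4.25²] + [8.5×1.551² + 2(5.5³/12 + 5.5×1.199²)] = 313.9 in³.
Direct shear f_v = P/L_w = 39.9 / 19.5 = 2.046 kip/in (vertical).
Torsion M = P·e = 39.9 × 11.5 = 458.85 kip·in.
Critical point at (x, y) = (3.949, 4.25) from centroid. f_tx = M·y/J = 6.213 kip/in; f_ty = M·x/J = 5.773 kip/in.
Resultant f_max = √[f_tx² + (f_v + f_ty)²] = √[6.213² + (2.046 + 5.773)²] = 9.987 kip/in.
Capacity per unit length: φr_n = 0.75 × 0.6 × 90 × (0.707 × 0.3125) = 8.948 kip/in.
9.987 > 8.948 → NOT adequate.

f_max ≈ 9.99 kip/in; NOT adequate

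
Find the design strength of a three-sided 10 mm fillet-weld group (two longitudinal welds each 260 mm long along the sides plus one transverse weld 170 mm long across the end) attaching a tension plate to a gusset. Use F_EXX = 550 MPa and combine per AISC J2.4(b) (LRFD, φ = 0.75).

t_e = 0.707 × 10 = 7.07 mm.
R_nwl = 0.6 × 550 × 7.07 × 520 × 10⁻³ = 1213 kN (longitudinal, 2 welds).
R_nwt = 0.6 × 550 × 7.07 × 170 × 10⁻³ = 396.6 kN (transverse, base value).
(i) R_nwl + R_nwt = 1610 kN; (ii) 0.85 R_nwl + 1.5 R_nwt = 1626 kN.
R_n = max = 1626 kN [governs: (ii)]; φR_n = 1220 kN.

φR_n ≈ 1220 kN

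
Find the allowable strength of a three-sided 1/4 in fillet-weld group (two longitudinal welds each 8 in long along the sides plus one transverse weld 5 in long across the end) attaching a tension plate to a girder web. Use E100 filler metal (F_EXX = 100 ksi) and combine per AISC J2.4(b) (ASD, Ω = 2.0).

R_n/Ω ≈ 112 kips

t_e = 0.707 × 0.25 = 0.1767 in.
R_nwl = 0.6 × 100 × 0.1767 × 16 = 169.7 kips (longitudinal, 2 welds).
R_nwt = 0.6 × 100 × 0.1767 × 5 = 53.02 kips (transverse, base value).
(i) R_nwl + R_nwt = 222.7 kips; (ii) 0.85 R_nwl + 1.5 R_nwt = 223.8 kips.
R_n = max = 223.8 kips [governs: (ii)]; R_n/Ω = 111.9 kips.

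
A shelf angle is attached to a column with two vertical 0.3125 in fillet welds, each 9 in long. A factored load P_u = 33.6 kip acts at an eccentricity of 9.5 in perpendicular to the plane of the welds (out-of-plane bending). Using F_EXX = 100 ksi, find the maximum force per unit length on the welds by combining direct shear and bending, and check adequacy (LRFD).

L_w = 2 × 9 = 18 in; section modulus (unit throat) S = 2 × L²/6 = 27 in².
Direct shear f_v = P/L_w = 33.6/18 = 1.867 kip/in.
Moment M = P × e = 33.6 × 9.5 = 319.2 kip·in; bending f_b = M/S = 11.82 kip/in.
f_max = √(f_v² + f_b²) = √(1.867² + 11.82²) = 11.97 kip/in.
φr_n = 0.75 × 0.6 × 100 × (0.707 × 0.3125) = 9.942 kip/in → NOT adequate.

f_max ≈ 12 kip/in; NOT adequate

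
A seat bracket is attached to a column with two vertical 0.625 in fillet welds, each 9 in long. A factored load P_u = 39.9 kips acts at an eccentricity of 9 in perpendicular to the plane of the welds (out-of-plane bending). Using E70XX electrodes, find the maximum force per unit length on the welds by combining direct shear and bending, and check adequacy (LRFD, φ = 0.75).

E70XX → F_EXX = 70 ksi.
L_w = 2 × 9 = 18 in; section modulus (unit throat) S = 2 × L²/6 = 27 in².
Direct shear f_v = P/L_w = 39.9/18 = 2.217 kip/in.
Moment M = P × e = 39.9 × 9 = 359.1 kip·in; bending f_b = M/S = 13.3 kip/in.
f_max = √(f_v² + f_b²) = √(2.217² + 13.3²) = 13.48 kip/in.
φr_n = 0.75 × 0.6 × 70 × (0.707 × 0.625) = 13.92 kip/in → adequate.

f_max ≈ 13.5 kip/in; adequate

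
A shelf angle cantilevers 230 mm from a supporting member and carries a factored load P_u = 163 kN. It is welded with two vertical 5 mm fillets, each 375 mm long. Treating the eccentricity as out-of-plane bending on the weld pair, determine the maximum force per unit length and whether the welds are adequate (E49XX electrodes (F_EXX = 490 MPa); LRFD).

f_max ≈ 829 N/mm; NOT adequate

L_w = 2 × 375 = 750 mm; section modulus (unit throat) S = 2 × L²/6 = 46880 mm².
Direct shear f_v = P/L_w = 163×10³/750 = 217.3 N/mm.
Moment M = P × e = 163×10³ × 230 = 37490000 N·mm; bending f_b = M/S = 799.8 N/mm.
f_max = √(f_v² + f_b²) = √(217.3² + 799.8²) = 828.8 N/mm.
φr_n = 0.75 × 0.6 × 490 × (0.707 × 5) = 779.5 N/mm → NOT adequate.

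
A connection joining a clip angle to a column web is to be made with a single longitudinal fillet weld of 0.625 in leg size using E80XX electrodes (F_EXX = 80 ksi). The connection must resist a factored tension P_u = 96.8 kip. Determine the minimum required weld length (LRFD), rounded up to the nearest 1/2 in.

L = 6.5 in

Throat t_e = 0.707 × 0.625 = 0.4419 in.
φr_n = 0.75 × 0.6 × 80 × 0.4419 = 15.91 kip/in.
L_req = P_u / φr_n = 96.8 / 15.91 = 6.085 in total.
Round up → use L = 6.5 in.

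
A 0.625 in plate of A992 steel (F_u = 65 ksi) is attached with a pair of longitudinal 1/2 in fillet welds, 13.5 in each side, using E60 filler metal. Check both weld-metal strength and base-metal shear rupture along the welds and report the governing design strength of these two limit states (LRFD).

E60XX → F_EXX = 60 ksi.
t_e = 0.707 × 0.5 = 0.3535 in; L = 27 in.
Weld metal: φR_n = 0.75 × 0.6 × 60 × 0.3535 × 27 = 257.7 kips.
Base metal (shear rupture): φR_n = 0.75 × 0.6 × 65 × 0.625 × 27 = 493.6 kips.
Governing: weld metal.

φR_n ≈ 258 kips (weld metal governs)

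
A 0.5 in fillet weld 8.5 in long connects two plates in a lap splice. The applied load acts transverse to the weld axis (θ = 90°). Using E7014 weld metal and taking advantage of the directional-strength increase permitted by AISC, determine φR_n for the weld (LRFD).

E70XX → F_EXX = 70 ksi.
t_e = 0.707 × 0.5 = 0.3535 in; A_we = 0.3535 × 8.5 = 3.005 in².
Directional factor: 1.0 + 0.5 sin^1.5(90°) = 1.5.
F_nw = 0.6 × 70 × 1.5 = 63 ksi.
φR_n = 0.75 × 63 × 3.005 = 142 kips.

φR_n ≈ 142 kips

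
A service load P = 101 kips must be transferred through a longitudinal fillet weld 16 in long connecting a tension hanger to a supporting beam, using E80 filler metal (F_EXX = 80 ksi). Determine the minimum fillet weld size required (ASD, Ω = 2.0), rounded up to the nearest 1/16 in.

Total weld length L = 16 in.
Required throat t_e = P × Ω / (0.6 F_EXX × L) = 101 × 2.0 / (0.6 × 80 × 16) = 0.263 in.
Required leg w = t_e / 0.707 = 0.372 in → use 3/8 in.

w = 3/8 in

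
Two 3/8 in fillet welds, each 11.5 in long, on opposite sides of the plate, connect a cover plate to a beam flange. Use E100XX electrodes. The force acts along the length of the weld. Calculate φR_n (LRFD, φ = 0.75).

φR_n ≈ 274 kip

E100XX → F_EXX = 100 ksi.
Effective throat t_e = 0.707 × 0.375 = 0.2651 in.
Total length L = 23 in; A_we = 0.2651 × 23 = 6.098 in².
F_nw = 0.6 F_EXX = 0.6 × 100 = 60 ksi.
φR_n = 0.75 × 60 × 6.098 = 274.4 kip.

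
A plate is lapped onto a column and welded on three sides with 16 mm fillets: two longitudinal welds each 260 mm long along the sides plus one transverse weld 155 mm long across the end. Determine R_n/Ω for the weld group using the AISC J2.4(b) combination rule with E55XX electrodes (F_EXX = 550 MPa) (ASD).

t_e = 0.707 × 16 = 11.31 mm.
R_nwl = 0.6 × 550 × 11.31 × 520 × 10⁻³ = 1941 kN (longitudinal, 2 welds).
R_nwt = 0.6 × 550 × 11.31 × 155 × 10⁻³ = 578.6 kN (transverse, base value).
(i) R_nwl + R_nwt = 2520 kN; (ii) 0.85 R_nwl + 1.5 R_nwt = 2518 kN.
R_n = max = 2520 kN [governs: (i)]; R_n/Ω = 1260 kN.

R_n/Ω ≈ 1260 kN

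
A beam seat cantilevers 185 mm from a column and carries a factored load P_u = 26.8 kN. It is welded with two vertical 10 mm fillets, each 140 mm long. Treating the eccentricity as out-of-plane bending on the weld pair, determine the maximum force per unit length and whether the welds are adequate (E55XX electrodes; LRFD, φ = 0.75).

f_max ≈ 765 N/mm; adequate

E55XX → F_EXX = 550 MPa.
L_w = 2 × 140 = 280 mm; section modulus (unit throat) S = 2 × L²/6 = 6533 mm².
Direct shear f_v = P/L_w = 26.8×10³/280 = 95.71 N/mm.
Moment M = P × e = 26.8×10³ × 185 = 4958000 N·mm; bending f_b = M/S = 758.9 N/mm.
f_max = √(f_v² + f_b²) = √(95.71² + 758.9²) = 764.9 N/mm.
φr_n = 0.75 × 0.6 × 550 × (0.707 × 10) = 1750 N/mm → adequate.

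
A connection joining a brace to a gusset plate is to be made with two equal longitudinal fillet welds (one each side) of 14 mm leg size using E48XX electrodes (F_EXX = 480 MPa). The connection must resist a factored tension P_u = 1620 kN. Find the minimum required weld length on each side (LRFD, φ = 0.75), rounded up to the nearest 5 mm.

L = 380 mm on each side

Throat t_e = 0.707 × 14 = 9.898 mm.
φr_n = 0.75 × 0.6 × 480 × 9.898 × 10⁻³ = 2.138 kN/mm.
L_req = P_u / φr_n = 1620 / 2.138 = 757.7 mm total.
Per side: 757.7 / 2 = 378.9 mm.
Round up → use L = 380 mm on each side.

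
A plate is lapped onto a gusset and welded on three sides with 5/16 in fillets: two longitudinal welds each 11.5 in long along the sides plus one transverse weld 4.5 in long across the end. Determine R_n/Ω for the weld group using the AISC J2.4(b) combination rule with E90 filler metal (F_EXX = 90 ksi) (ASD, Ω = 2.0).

t_e = 0.707 × 0.3125 = 0.2209 in.
R_nwl = 0.6 × 90 × 0.2209 × 23 = 274.4 kip (longitudinal, 2 welds).
R_nwt = 0.6 × 90 × 0.2209 × 4.5 = 53.69 kip (transverse, base value).
(i) R_nwl + R_nwt = 328.1 kip; (ii) 0.85 R_nwl + 1.5 R_nwt = 313.8 kip.
R_n = max = 328.1 kip [governs: (i)]; R_n/Ω = 164 kip.

R_n/Ω ≈ 164 kip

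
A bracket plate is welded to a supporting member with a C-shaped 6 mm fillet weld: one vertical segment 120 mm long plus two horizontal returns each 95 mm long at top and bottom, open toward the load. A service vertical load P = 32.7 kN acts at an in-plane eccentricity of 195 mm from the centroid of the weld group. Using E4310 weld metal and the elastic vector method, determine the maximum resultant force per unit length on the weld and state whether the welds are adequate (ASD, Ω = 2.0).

E43XX → F_EXX = 430 MPa.
Total weld length L_w = 310 mm. Treat welds as unit-width lines.
Centroid: x̄ = 2×95×47.5 / 310 = 29.11 mm from the vertical weld.
Polar moment about centroid: J = I_x + I_y = [120³/12 + 2×95×60²] + [120×29.11² + 2(95³/12 + 95×18.39²)] = 1137000 mm³.
Direct shear f_v = P/L_w = 32.7×10³ / 310 = 105.5 N/mm (vertical).
Torsion M = P·e = 32.7×10³ × 195 = 6376500 N·mm.
Critical point at (x, y) = (65.89, 60) from centroid. f_tx = M·y/J = 336.5 N/mm; f_ty = M·x/J = 369.6 N/mm.
Resultant f_max = √[f_tx² + (f_v + f_ty)²] = √[336.5² + (105.5 + 369.6)²] = 582.2 N/mm.
Capacity per unit length: r_n/Ω = (1/2.0) × 0.6 × 430 × (0.707 × 6) = 547.2 N/mm.
582.2 > 547.2 → NOT adequate.

f_max ≈ 582 N/mm; NOT adequate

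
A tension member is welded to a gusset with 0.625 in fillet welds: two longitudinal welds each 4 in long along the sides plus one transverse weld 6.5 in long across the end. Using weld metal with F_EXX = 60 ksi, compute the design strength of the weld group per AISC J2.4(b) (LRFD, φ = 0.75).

t_e = 0.707 × 0.625 = 0.4419 in.
R_nwl = 0.6 × 60 × 0.4419 × 8 = 127.3 kips (longitudinal, 2 welds).
R_nwt = 0.6 × 60 × 0.4419 × 6.5 = 103.4 kips (transverse, base value).
(i) R_nwl + R_nwt = 230.7 kips; (ii) 0.85 R_nwl + 1.5 R_nwt = 263.3 kips.
R_n = max = 263.3 kips [governs: (ii)]; φR_n = 197.5 kips.

φR_n ≈ 197 kips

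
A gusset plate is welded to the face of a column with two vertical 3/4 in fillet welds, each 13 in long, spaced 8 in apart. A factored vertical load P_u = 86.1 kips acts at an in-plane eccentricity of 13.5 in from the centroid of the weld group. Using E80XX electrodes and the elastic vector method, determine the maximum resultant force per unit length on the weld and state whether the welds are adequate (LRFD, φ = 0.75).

E80XX → F_EXX = 80 ksi.
Total weld length L_w = 26 in. Treat welds as unit-width lines.
Polar moment about centroid: J = 2[d³/12 + d(b/2)²] = 2[13³/12 + 13×4²] = 782.2 in³.
Direct shear f_v = P/L_w = 86.1 / 26 = 3.312 kip/in (vertical).
Torsion M = P·e = 86.1 × 13.5 = 1162.3 kip·in.
Critical point at (x, y) = (4, 6.5) from centroid. f_tx = M·y/J = 9.659 kip/in; f_ty = M·x/J = 5.944 kip/in.
Resultant f_max = √[f_tx² + (f_v + f_ty)²] = √[9.659² + (3.312 + 5.944)²] = 13.38 kip/in.
Capacity per unit length: φr_n = 0.75 × 0.6 × 80 × (0.707 × 0.75) = 19.09 kip/in.
13.38 ≤ 19.09 → adequate.

f_max ≈ 13.4 kip/in; adequate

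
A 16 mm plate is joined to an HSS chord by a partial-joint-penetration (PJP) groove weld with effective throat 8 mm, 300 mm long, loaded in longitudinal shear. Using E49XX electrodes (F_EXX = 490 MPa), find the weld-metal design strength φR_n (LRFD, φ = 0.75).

φR_n ≈ 529 kN

Effective throat (given) t_e = 8 mm.
A_we = 8 × 300 = 2400 mm².
F_nw = 0.6 F_EXX = 294 MPa.
φR_n = 0.75 × 294 × 2400 × 10⁻³ = 529.2 kN.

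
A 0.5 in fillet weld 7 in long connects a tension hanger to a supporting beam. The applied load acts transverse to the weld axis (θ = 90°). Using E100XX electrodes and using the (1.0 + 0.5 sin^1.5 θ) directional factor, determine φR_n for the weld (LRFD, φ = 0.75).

E100XX → F_EXX = 100 ksi.
t_e = 0.707 × 0.5 = 0.3535 in; A_we = 0.3535 × 7 = 2.474 in².
Directional factor: 1.0 + 0.5 sin^1.5(90°) = 1.5.
F_nw = 0.6 × 100 × 1.5 = 90 ksi.
φR_n = 0.75 × 90 × 2.474 = 167 kip.

φR_n ≈ 167 kip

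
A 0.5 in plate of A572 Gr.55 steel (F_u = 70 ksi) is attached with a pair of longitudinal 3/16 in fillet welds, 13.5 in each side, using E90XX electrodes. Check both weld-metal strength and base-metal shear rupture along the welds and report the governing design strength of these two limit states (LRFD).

E90XX → F_EXX = 90 ksi.
t_e = 0.707 × 0.1875 = 0.1326 in; L = 27 in.
Weld metal: φR_n = 0.75 × 0.6 × 90 × 0.1326 × 27 = 145 kips.
Base metal (shear rupture): φR_n = 0.75 × 0.6 × 70 × 0.5 × 27 = 425.2 kips.
Governing: weld metal.

φR_n ≈ 145 kips (weld metal governs)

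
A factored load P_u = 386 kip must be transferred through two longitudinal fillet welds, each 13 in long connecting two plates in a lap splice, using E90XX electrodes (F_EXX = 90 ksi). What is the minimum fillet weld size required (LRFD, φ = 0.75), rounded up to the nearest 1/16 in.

Total weld length L = 26 in.
Required throat t_e = P_u / (φ × 0.6 F_EXX × L) = 386 / (0.75 × 0.6 × 90 × 26) = 0.3666 in.
Required leg w = t_e / 0.707 = 0.5185 in → use 9/16 in.

w = 9/16 in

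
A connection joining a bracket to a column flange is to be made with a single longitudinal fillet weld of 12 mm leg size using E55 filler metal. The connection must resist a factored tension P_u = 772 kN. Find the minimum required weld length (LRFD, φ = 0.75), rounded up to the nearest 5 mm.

L = 370 mm

E55XX → F_EXX = 550 MPa.
Throat t_e = 0.707 × 12 = 8.484 mm.
φr_n = 0.75 × 0.6 × 550 × 8.484 × 10⁻³ = 2.1 kN/mm.
L_req = P_u / φr_n = 772 / 2.1 = 367.7 mm total.
Round up → use L = 370 mm.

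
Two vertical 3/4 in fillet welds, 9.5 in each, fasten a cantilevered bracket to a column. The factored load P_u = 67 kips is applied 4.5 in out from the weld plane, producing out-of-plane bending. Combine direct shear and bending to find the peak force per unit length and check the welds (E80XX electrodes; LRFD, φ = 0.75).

f_max ≈ 10.6 kip/in; adequate

E80XX → F_EXX = 80 ksi.
L_w = 2 × 9.5 = 19 in; section modulus (unit throat) S = 2 × L²/6 = 30.08 in².
Direct shear f_v = P/L_w = 67/19 = 3.526 kip/in.
Moment M = P × e = 67 × 4.5 = 301.5 kip·in; bending f_b = M/S = 10.02 kip/in.
f_max = √(f_v² + f_b²) = √(3.526² + 10.02²) = 10.62 kip/in.
φr_n = 0.75 × 0.6 × 80 × (0.707 × 0.75) = 19.09 kip/in → adequate.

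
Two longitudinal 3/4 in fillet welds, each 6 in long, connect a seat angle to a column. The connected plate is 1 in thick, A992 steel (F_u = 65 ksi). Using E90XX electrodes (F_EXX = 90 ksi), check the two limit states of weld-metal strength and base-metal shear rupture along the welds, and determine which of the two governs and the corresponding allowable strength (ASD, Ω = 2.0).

R_n/Ω ≈ 172 kip (weld metal governs)

t_e = 0.707 × 0.75 = 0.5302 in; L = 12 in.
Weld metal: R_n/Ω = (1/2.0) × 0.6 × 90 × 0.5302 × 12 = 171.8 kip.
Base metal (shear rupture): R_n/Ω = (1/2.0) × 0.6 × 65 × 1 × 12 = 234 kip.
Governing: weld metal.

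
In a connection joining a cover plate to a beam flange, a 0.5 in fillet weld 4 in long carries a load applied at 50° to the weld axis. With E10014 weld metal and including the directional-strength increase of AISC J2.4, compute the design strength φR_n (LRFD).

φR_n ≈ 85 kips

E100XX → F_EXX = 100 ksi.
t_e = 0.707 × 0.5 = 0.3535 in; A_we = 0.3535 × 4 = 1.414 in².
Directional factor: 1.0 + 0.5 sin^1.5(50°) = 1.335.
F_nw = 0.6 × 100 × 1.335 = 80.11 ksi.
φR_n = 0.75 × 80.11 × 1.414 = 84.96 kips.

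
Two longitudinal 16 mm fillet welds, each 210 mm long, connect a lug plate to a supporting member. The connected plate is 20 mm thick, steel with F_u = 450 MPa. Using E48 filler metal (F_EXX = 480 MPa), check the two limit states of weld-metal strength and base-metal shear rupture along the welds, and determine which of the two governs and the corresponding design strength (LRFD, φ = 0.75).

t_e = 0.707 × 16 = 11.31 mm; L = 420 mm.
Weld metal: φR_n = 0.75 × 0.6 × 480 × 11.31 × 420 × 10⁻³ = 1026 kN.
Base metal (shear rupture): φR_n = 0.75 × 0.6 × 450 × 20 × 420 × 10⁻³ = 1701 kN.
Governing: weld metal.

φR_n ≈ 1030 kN (weld metal governs)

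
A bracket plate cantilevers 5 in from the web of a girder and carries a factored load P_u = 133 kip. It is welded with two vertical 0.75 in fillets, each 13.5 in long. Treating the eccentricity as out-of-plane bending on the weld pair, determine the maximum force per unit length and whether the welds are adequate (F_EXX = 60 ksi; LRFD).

L_w = 2 × 13.5 = 27 in; section modulus (unit throat) S = 2 × L²/6 = 60.75 in².
Direct shear f_v = P/L_w = 133/27 = 4.926 kip/in.
Moment M = P × e = 133 × 5 = 665 kip·in; bending f_b = M/S = 10.95 kip/in.
f_max = √(f_v² + f_b²) = √(4.926² + 10.95²) = 12 kip/in.
φr_n = 0.75 × 0.6 × 60 × (0.707 × 0.75) = 14.32 kip/in → adequate.

f_max ≈ 12 kip/in; adequate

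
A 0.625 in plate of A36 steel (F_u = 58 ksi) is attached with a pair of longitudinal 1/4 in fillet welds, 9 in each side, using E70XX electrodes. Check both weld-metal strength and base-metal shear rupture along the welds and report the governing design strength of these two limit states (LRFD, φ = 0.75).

φR_n ≈ 100 kips (weld metal governs)

E70XX → F_EXX = 70 ksi.
t_e = 0.707 × 0.25 = 0.1767 in; L = 18 in.
Weld metal: φR_n = 0.75 × 0.6 × 70 × 0.1767 × 18 = 100.2 kips.
Base metal (shear rupture): φR_n = 0.75 × 0.6 × 58 × 0.625 × 18 = 293.6 kips.
Governing: weld metal.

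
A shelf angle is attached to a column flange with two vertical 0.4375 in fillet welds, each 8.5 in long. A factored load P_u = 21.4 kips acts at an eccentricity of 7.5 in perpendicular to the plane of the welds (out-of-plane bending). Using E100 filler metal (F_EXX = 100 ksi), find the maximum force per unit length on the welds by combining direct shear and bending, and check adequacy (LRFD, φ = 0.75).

L_w = 2 × 8.5 = 17 in; section modulus (unit throat) S = 2 × L²/6 = 24.08 in².
Direct shear f_v = P/L_w = 21.4/17 = 1.259 kip/in.
Moment M = P × e = 21.4 × 7.5 = 160.5 kip·in; bending f_b = M/S = 6.664 kip/in.
f_max = √(f_v² + f_b²) = √(1.259² + 6.664²) = 6.782 kip/in.
φr_n = 0.75 × 0.6 × 100 × (0.707 × 0.4375) = 13.92 kip/in → adequate.

f_max ≈ 6.78 kip/in; adequate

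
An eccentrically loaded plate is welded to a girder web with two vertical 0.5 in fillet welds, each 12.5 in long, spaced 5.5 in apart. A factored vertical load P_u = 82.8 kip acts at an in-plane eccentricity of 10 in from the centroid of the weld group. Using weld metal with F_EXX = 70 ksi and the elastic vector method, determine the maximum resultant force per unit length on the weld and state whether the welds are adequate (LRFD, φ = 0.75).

f_max ≈ 12.7 kip/in; NOT adequate

Total weld length L_w = 25 in. Treat welds as unit-width lines.
Polar moment about centroid: J = 2[d³/12 + d(b/2)²] = 2[12.5³/12 + 12.5×2.75²] = 514.6 in³.
Direct shear f_v = P/L_w = 82.8 / 25 = 3.312 kip/in (vertical).
Torsion M = P·e = 82.8 × 10 = 828 kip·in.
Critical point at (x, y) = (2.75, 6.25) from centroid. f_tx = M·y/J = 10.06 kip/in; f_ty = M·x/J = 4.425 kip/in.
Resultant f_max = √[f_tx² + (f_v + f_ty)²] = √[10.06² + (3.312 + 4.425)²] = 12.69 kip/in.
Capacity per unit length: φr_n = 0.75 × 0.6 × 70 × (0.707 × 0.5) = 11.14 kip/in.
12.69 > 11.14 → NOT adequate.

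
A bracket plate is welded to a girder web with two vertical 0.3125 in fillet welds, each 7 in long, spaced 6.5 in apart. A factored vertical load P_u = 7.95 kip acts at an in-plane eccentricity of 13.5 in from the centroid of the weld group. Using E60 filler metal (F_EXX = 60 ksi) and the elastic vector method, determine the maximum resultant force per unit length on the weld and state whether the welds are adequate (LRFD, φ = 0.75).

Total weld length L_w = 14 in. Treat welds as unit-width lines.
Polar moment about centroid: J = 2[d³/12 + d(b/2)²] = 2[7³/12 + 7×3.25²] = 205 in³.
Direct shear f_v = P/L_w = 7.95 / 14 = 0.5679 kip/in (vertical).
Torsion M = P·e = 7.95 × 13.5 = 107.33 kip·in.
Critical point at (x, y) = (3.25, 3.5) from centroid. f_tx = M·y/J = 1.832 kip/in; f_ty = M·x/J = 1.701 kip/in.
Resultant f_max = √[f_tx² + (f_v + f_ty)²] = √[1.832² + (0.5679 + 1.701)²] = 2.916 kip/in.
Capacity per unit length: φr_n = 0.75 × 0.6 × 60 × (0.707 × 0.3125) = 5.965 kip/in.
2.916 ≤ 5.965 → adequate.

f_max ≈ 2.92 kip/in; adequate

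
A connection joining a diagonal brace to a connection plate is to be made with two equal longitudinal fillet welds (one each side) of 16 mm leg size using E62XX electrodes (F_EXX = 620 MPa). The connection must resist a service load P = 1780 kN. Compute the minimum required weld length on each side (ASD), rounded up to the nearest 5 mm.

Throat t_e = 0.707 × 16 = 11.31 mm.
r_n/Ω = (0.6 × 620 × 11.31) / 2.0 = 2104 N/mm = 2.104 kN/mm.
L_req = P / (r_n/Ω) = 1780 / 2.104 = 846 mm total.
Per side: 846 / 2 = 423 mm.
Round up → use L = 425 mm on each side.

L = 425 mm on each side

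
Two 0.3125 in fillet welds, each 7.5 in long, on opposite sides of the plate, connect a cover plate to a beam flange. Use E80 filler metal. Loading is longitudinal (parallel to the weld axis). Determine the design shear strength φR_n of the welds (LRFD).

E80XX → F_EXX = 80 ksi.
Effective throat t_e = 0.707 × 0.3125 = 0.2209 in.
Total length L = 15 in; A_we = 0.2209 × 15 = 3.314 in².
F_nw = 0.6 F_EXX = 0.6 × 80 = 48 ksi.
φR_n = 0.75 × 48 × 3.314 = 119.3 kip.

φR_n ≈ 119 kip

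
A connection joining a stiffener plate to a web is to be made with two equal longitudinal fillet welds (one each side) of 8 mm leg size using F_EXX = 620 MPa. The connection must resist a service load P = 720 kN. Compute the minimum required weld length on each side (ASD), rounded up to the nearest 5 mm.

L = 345 mm on each side

Throat t_e = 0.707 × 8 = 5.656 mm.
r_n/Ω = (0.6 × 620 × 5.656) / 2.0 = 1052 N/mm = 1.052 kN/mm.
L_req = P / (r_n/Ω) = 720 / 1.052 = 684.4 mm total.
Per side: 684.4 / 2 = 342.2 mm.
Round up → use L = 345 mm on each side.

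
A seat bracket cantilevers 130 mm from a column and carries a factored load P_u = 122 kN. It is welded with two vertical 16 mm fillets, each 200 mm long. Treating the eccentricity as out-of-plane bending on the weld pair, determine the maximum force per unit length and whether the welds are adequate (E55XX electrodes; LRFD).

f_max ≈ 1230 N/mm; adequate

E55XX → F_EXX = 550 MPa.
L_w = 2 × 200 = 400 mm; section modulus (unit throat) S = 2 × L²/6 = 13330 mm².
Direct shear f_v = P/L_w = 122×10³/400 = 305 N/mm.
Moment M = P × e = 122×10³ × 130 = 15860000 N·mm; bending f_b = M/S = 1190 N/mm.
f_max = √(f_v² + f_b²) = √(305² + 1190²) = 1228 N/mm.
φr_n = 0.75 × 0.6 × 550 × (0.707 × 16) = 2800 N/mm → adequate.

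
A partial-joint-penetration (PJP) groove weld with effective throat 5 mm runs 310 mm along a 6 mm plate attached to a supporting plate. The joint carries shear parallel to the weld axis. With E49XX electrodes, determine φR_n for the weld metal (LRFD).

φR_n ≈ 342 kN

E49XX → F_EXX = 490 MPa.
Effective throat (given) t_e = 5 mm.
A_we = 5 × 310 = 1550 mm².
F_nw = 0.6 F_EXX = 294 MPa.
φR_n = 0.75 × 294 × 1550 × 10⁻³ = 341.8 kN.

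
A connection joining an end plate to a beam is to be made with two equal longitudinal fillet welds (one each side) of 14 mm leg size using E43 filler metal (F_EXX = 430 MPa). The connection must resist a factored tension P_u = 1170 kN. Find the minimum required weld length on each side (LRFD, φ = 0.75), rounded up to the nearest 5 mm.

Throat t_e = 0.707 × 14 = 9.898 mm.
φr_n = 0.75 × 0.6 × 430 × 9.898 × 10⁻³ = 1.915 kN/mm.
L_req = P_u / φr_n = 1170 / 1.915 = 610.9 mm total.
Per side: 610.9 / 2 = 305.4 mm.
Round up → use L = 310 mm on each side.

L = 310 mm on each side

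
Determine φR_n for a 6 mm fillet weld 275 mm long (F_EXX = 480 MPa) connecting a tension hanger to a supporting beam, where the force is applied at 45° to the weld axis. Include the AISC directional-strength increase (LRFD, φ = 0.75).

t_e = 0.707 × 6 = 4.242 mm; A_we = 4.242 × 275 = 1167 mm².
Directional factor: 1.0 + 0.5 sin^1.5(45°) = 1.297.
F_nw = 0.6 × 480 × 1.297 = 373.6 MPa.
φR_n = 0.75 × 373.6 × 1167 × 10⁻³ = 326.9 kN.

φR_n ≈ 327 kN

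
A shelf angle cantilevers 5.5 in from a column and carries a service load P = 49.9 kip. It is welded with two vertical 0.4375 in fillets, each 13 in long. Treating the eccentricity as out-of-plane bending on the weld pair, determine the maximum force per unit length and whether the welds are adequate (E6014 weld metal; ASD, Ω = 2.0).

f_max ≈ 5.24 kip/in; adequate

E60XX → F_EXX = 60 ksi.
L_w = 2 × 13 = 26 in; section modulus (unit throat) S = 2 × L²/6 = 56.33 in².
Direct shear f_v = P/L_w = 49.9/26 = 1.919 kip/in.
Moment M = P × e = 49.9 × 5.5 = 274.45 kip·in; bending f_b = M/S = 4.872 kip/in.
f_max = √(f_v² + f_b²) = √(1.919² + 4.872²) = 5.236 kip/in.
r_n/Ω = (1/2.0) × 0.6 × 60 × (0.707 × 0.4375) = 5.568 kip/in → adequate.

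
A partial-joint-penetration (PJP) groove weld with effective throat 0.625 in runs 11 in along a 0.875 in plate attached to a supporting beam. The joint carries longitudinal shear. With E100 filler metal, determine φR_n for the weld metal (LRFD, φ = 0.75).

E100XX → F_EXX = 100 ksi.
Effective throat (given) t_e = 0.625 in.
A_we = 0.625 × 11 = 6.875 in².
F_nw = 0.6 F_EXX = 60 ksi.
φR_n = 0.75 × 60 × 6.875 = 309.4 kips.

φR_n ≈ 309 kips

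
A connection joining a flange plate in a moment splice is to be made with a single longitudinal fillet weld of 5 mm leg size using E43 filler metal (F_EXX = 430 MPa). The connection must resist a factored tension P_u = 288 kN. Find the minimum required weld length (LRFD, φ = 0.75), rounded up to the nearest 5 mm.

Throat t_e = 0.707 × 5 = 3.535 mm.
φr_n = 0.75 × 0.6 × 430 × 3.535 × 10⁻³ = 0.684 kN/mm.
L_req = P_u / φr_n = 288 / 0.684 = 421 mm total.
Round up → use L = 425 mm.

L = 425 mm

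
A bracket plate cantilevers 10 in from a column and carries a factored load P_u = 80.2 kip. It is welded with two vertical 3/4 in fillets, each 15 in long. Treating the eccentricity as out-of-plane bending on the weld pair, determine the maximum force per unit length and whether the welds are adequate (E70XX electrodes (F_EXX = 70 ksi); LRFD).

L_w = 2 × 15 = 30 in; section modulus (unit throat) S = 2 × L²/6 = 75 in².
Direct shear f_v = P/L_w = 80.2/30 = 2.673 kip/in.
Moment M = P × e = 80.2 × 10 = 802 kip·in; bending f_b = M/S = 10.69 kip/in.
f_max = √(f_v² + f_b²) = √(2.673² + 10.69²) = 11.02 kip/in.
φr_n = 0.75 × 0.6 × 70 × (0.707 × 0.75) = 16.7 kip/in → adequate.

f_max ≈ 11 kip/in; adequate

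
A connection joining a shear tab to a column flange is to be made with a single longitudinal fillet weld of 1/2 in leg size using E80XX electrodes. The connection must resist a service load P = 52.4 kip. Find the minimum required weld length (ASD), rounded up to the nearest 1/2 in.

L = 6.5 in

E80XX → F_EXX = 80 ksi.
Throat t_e = 0.707 × 0.5 = 0.3535 in.
r_n/Ω = (0.6 × 80 × 0.3535) / 2.0 = 8.484 kip/in.
L_req = P / (r_n/Ω) = 52.4 / 8.484 = 6.176 in total.
Round up → use L = 6.5 in.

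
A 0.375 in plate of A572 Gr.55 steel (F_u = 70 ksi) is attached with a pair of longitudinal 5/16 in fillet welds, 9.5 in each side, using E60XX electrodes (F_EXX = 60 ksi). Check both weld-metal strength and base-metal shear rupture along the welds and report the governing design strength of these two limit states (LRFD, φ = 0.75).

t_e = 0.707 × 0.3125 = 0.2209 in; L = 19 in.
Weld metal: φR_n = 0.75 × 0.6 × 60 × 0.2209 × 19 = 113.3 kip.
Base metal (shear rupture): φR_n = 0.75 × 0.6 × 70 × 0.375 × 19 = 224.4 kip.
Governing: weld metal.

φR_n ≈ 113 kip (weld metal governs)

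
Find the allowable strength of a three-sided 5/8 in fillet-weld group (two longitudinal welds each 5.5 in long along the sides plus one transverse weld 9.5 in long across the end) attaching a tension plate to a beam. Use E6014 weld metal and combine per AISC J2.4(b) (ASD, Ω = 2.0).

R_n/Ω ≈ 188 kip

E60XX → F_EXX = 60 ksi.
t_e = 0.707 × 0.625 = 0.4419 in.
R_nwl = 0.6 × 60 × 0.4419 × 11 = 175 kip (longitudinal, 2 welds).
R_nwt = 0.6 × 60 × 0.4419 × 9.5 = 151.1 kip (transverse, base value).
(i) R_nwl + R_nwt = 326.1 kip; (ii) 0.85 R_nwl + 1.5 R_nwt = 375.4 kip.
R_n = max = 375.4 kip [governs: (ii)]; R_n/Ω = 187.7 kip.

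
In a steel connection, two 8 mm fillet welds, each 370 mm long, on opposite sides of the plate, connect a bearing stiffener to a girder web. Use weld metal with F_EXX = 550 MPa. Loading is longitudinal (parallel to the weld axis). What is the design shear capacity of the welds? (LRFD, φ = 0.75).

Effective throat t_e = 0.707 × 8 = 5.656 mm.
Total length L = 740 mm; A_we = 5.656 × 740 = 4185 mm².
F_nw = 0.6 F_EXX = 0.6 × 550 = 330 MPa.
φR_n = 0.75 × 330 × 4185 × 10⁻³ = 1036 kN.

φR_n ≈ 1040 kN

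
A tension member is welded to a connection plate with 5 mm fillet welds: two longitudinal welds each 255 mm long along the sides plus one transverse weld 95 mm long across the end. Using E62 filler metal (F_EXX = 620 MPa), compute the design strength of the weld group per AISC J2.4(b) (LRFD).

t_e = 0.707 × 5 = 3.535 mm.
R_nwl = 0.6 × 620 × 3.535 × 510 × 10⁻³ = 670.7 kN (longitudinal, 2 welds).
R_nwt = 0.6 × 620 × 3.535 × 95 × 10⁻³ = 124.9 kN (transverse, base value).
(i) R_nwl + R_nwt = 795.6 kN; (ii) 0.85 R_nwl + 1.5 R_nwt = 757.5 kN.
R_n = max = 795.6 kN [governs: (i)]; φR_n = 596.7 kN.

φR_n ≈ 597 kN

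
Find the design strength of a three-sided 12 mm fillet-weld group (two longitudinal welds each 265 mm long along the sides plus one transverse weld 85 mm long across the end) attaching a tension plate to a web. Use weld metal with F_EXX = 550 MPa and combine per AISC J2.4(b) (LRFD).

φR_n ≈ 1290 kN

t_e = 0.707 × 12 = 8.484 mm.
R_nwl = 0.6 × 550 × 8.484 × 530 × 10⁻³ = 1484 kN (longitudinal, 2 welds).
R_nwt = 0.6 × 550 × 8.484 × 85 × 10⁻³ = 238 kN (transverse, base value).
(i) R_nwl + R_nwt = 1722 kN; (ii) 0.85 R_nwl + 1.5 R_nwt = 1618 kN.
R_n = max = 1722 kN [governs: (i)]; φR_n = 1291 kN.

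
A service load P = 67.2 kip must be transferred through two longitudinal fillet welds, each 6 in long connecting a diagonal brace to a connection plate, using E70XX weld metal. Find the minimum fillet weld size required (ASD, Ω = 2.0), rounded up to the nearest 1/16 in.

w = 7/16 in

E70XX → F_EXX = 70 ksi.
Total weld length L = 12 in.
Required throat t_e = P × Ω / (0.6 F_EXX × L) = 67.2 × 2.0 / (0.6 × 70 × 12) = 0.2667 in.
Required leg w = t_e / 0.707 = 0.3772 in → use 7/16 in.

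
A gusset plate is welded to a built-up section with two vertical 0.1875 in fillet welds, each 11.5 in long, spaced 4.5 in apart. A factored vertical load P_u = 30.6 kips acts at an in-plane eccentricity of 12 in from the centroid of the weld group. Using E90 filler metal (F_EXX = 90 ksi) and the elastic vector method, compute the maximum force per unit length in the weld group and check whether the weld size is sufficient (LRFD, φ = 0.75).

f_max ≈ 6.73 kip/in; NOT adequate

Total weld length L_w = 23 in. Treat welds as unit-width lines.
Polar moment about centroid: J = 2[d³/12 + d(b/2)²] = 2[11.5³/12 + 11.5×2.25²] = 369.9 in³.
Direct shear f_v = P/L_w = 30.6 / 23 = 1.33 kip/in (vertical).
Torsion M = P·e = 30.6 × 12 = 367.2 kip·in.
Critical point at (x, y) = (2.25, 5.75) from centroid. f_tx = M·y/J = 5.708 kip/in; f_ty = M·x/J = 2.233 kip/in.
Resultant f_max = √[f_tx² + (f_v + f_ty)²] = √[5.708² + (1.33 + 2.233)²] = 6.729 kip/in.
Capacity per unit length: φr_n = 0.75 × 0.6 × 90 × (0.707 × 0.1875) = 5.369 kip/in.
6.729 > 5.369 → NOT adequate.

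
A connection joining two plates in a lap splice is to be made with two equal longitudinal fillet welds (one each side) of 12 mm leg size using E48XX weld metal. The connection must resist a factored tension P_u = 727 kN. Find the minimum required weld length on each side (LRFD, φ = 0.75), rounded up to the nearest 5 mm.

L = 200 mm on each side

E48XX → F_EXX = 480 MPa.
Throat t_e = 0.707 × 12 = 8.484 mm.
φr_n = 0.75 × 0.6 × 480 × 8.484 × 10⁻³ = 1.833 kN/mm.
L_req = P_u / φr_n = 727 / 1.833 = 396.7 mm total.
Per side: 396.7 / 2 = 198.4 mm.
Round up → use L = 200 mm on each side.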